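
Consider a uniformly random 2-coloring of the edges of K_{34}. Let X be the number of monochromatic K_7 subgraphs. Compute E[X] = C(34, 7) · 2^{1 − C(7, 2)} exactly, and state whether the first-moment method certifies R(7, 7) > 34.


E[X] = C(34, 7) · 2^{1 − 21} = 5379616 · 2^{−20} = 5379616/1048576.
As a reduced fraction: E[X] = 168113/32768 ≈ 5.1304016.
Is E[X] < 1? NO.
Since E[X] ≥ 1, the first-moment bound is inconclusive at n = 34; it does NOT by itself certify R(7, 7) > 34.

E[X] = 168113/32768 ≈ 5.1304016; E[X] ≥ 1; first-moment method inconclusive here.


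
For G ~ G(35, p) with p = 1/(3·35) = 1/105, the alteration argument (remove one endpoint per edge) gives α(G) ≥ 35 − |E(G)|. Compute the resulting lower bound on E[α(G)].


E[|E(G)|] = C(35, 2)·p = 595 · (1/105) = 17/3.
E[α(G)] ≥ n − E[|E(G)|] = 35 − 17/3 = 88/3.
Numerically: ≈ 29.33333.
(This is only a lower bound; the true E[α(G)] may be larger.)

E[α(G)] ≥ 88/3 ≈ 29.33333.


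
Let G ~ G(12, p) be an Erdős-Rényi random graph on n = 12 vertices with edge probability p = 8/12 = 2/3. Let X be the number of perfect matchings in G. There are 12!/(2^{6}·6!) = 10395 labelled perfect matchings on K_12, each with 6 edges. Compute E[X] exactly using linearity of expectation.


K_12 has 12!/(2^{6}·6!) = 10395 labelled perfect matchings.
For each such perfect matching H, let X_H = 1 if all 6 edges of H are present in G. Then P[X_H = 1] = p^{6} = (2/3)^{6} = 64/729.
By linearity: E[X] = Σ_H E[X_H] = 10395 · p^{6} = 10395 · 64/729 = 24640/27.
Numerically: E[X] ≈ 912.593.

E[X] = 10395 · (2/3)^{6} = 24640/27 ≈ 912.593.


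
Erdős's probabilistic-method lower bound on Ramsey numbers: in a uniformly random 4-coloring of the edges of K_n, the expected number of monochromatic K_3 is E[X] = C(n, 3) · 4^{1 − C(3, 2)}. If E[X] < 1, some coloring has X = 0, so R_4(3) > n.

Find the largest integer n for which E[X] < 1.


We need C(n, 3) · 4^{1 − 3} < 1, i.e. C(n, 3) < 4^{3 − 1} = 16.
Check values of n near the boundary:
  n = 3: C(3, 3) = 1; 1 < 16? YES
  n = 4: C(4, 3) = 4; 4 < 16? YES
  n = 5: C(5, 3) = 10; 10 < 16? YES
  n = 6: C(6, 3) = 20; 20 < 16? NO
  n = 7: C(7, 3) = 35; 35 < 16? NO
  n = 8: C(8, 3) = 56; 56 < 16? NO
The largest n with C(n, 3) < 16 is n = 5 (where E[X] = 5/8 ≈ 0.625000). Hence R_4(3) > 5, i.e. R_4(3) ≥ 6.

Largest n = 5; hence R_4(3) > 5.


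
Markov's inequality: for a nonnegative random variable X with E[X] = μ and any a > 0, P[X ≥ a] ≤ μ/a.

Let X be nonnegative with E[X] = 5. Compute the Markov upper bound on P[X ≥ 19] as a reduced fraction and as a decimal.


μ = E[X] = 5, a = 19.
Markov: P[X ≥ 19] ≤ μ/a = (5)/19 = 5/19.
Numerically: ≈ 0.263.
(Since a = 19 > μ = 5.000, the bound 5/19 is < 1 and informative.)

P[X ≥ 19] ≤ 5/19 ≈ 0.263.


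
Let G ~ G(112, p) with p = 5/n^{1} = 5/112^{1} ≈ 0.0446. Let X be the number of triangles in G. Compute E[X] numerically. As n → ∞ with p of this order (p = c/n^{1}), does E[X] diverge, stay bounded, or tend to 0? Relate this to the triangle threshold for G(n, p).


Number of potential triangles: C(112, 3) = 227920.
Each occurs with probability p³ ≈ (0.0446)³ ≈ 8.89725e-05.
By linearity: E[X] = C(112, 3)·p³ ≈ 227920 · 8.89725e-05 ≈ 20.279.
Here α = 1, so p = 5/n is exactly at the triangle threshold p ~ 1/n. Asymptotically E[X] → c³/6 = 5³/6 = 125/6 ≈ 20.833, a bounded constant. In this regime the triangle count is asymptotically Poisson(c³/6).

E[X] ≈ 20.279; in regime p = Θ(1/n^{1}) E[X] stays bounded (at the triangle threshold p ~ 1/n).


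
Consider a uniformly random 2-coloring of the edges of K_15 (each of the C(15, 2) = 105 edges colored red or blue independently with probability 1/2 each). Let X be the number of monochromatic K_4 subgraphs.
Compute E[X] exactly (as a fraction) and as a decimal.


Let X = Σ_S X_S over the C(15, 4) = 1365 subsets S of size 4, where X_S = 1 if the K_4 on S is monochromatic.
For a fixed S, the K_4 on S has C(4, 2) = 6 edges. P[all 6 edges red] = (1/2)^6, and likewise for blue, so P[monochromatic] = 2·(1/2)^6 = 2^{1 − 6} = 1/32.
Summing: E[X] = C(15, 4) · 2^{1 − 6} = 1365 · 1/32 = 1365/32.
Numerically: E[X] ≈ 42.656250.

E[X] = C(15,4)·2^(1−C(4,2)) = 1365/32 ≈ 42.656250.


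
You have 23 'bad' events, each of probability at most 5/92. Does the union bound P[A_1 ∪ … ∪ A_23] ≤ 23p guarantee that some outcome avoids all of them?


Union bound: P[∪_{i=1}^{23} A_i] ≤ Σ_i P[A_i] ≤ 23·p = 23·(5/92) = 5/4.
Numerically: 5/4 ≈ 1.25000.
Is 5/4 < 1? NO.
Since the bound 5/4 is ≥ 1, the union bound is uninformative here; it does NOT by itself certify existence.

23·p = 5/4 ≈ 1.25000; existence NOT certified by the union bound.


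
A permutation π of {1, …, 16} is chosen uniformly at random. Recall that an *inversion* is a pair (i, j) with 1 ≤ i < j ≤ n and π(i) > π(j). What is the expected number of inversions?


Write X = Σ X_I over the C(16, 2) = 120 pairs i < j, with X_I the indicator of one inversion.
There are 120 indicators.
For each fixed pair i < j, the values π(i) and π(j) are two distinct elements of {1, …, 16} in uniformly random order; by symmetry P[π(i) > π(j)] = 1/2.
By linearity: E[X] = 120 · (1/2) = C(16, 2) · (1/2) = 120/2 = 60 ≈ 60.00000.

E[X] = 60 = 60.00000.


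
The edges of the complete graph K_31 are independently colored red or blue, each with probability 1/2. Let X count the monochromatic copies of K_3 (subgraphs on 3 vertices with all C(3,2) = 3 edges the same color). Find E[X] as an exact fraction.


Let X = Σ_S X_S over the C(31, 3) = 4495 subsets S of size 3, where X_S = 1 if the K_3 on S is monochromatic.
For a fixed S, the K_3 on S has C(3, 2) = 3 edges. P[all 3 edges red] = (1/2)^3, and likewise for blue, so P[monochromatic] = 2·(1/2)^3 = 2^{1 − 3} = 1/4.
By linearity of expectation: E[X] = C(31, 3) · 2^{1 − 3} = 4495 · 1/4 = 4495/4.
Numerically: E[X] ≈ 1123.75000.

E[X] = C(31,3)·2^(1−C(3,2)) = 4495/4 ≈ 1123.75000.


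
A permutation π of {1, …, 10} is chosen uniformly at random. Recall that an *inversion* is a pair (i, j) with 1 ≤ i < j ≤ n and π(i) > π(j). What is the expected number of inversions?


Write X = Σ X_I over the C(10, 2) = 45 pairs i < j, with X_I the indicator of one inversion.
There are 45 indicators.
For each fixed pair i < j, the values π(i) and π(j) are two distinct elements of {1, …, 10} in uniformly random order; by symmetry P[π(i) > π(j)] = 1/2.
By linearity: E[X] = 45 · (1/2) = C(10, 2) · (1/2) = 45/2 = 45/2 ≈ 22.500000.

E[X] = 45/2 = 22.500000.


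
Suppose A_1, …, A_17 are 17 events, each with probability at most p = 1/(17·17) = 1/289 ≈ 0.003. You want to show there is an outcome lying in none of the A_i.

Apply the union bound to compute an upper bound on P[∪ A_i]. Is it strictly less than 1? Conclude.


Union bound: P[∪_{i=1}^{17} A_i] ≤ Σ_i P[A_i] ≤ 17·p = 17·(1/289) = 1/17.
Numerically: 1/17 ≈ 0.059.
Is 1/17 < 1? YES.
Since P[∪ A_i] ≤ 1/17 < 1, the complement has P[∩ A_i^c] ≥ 1 − 1/17 = 16/17 > 0, so some outcome avoids every A_i.

17·p = 1/17 ≈ 0.059; existence CERTIFIED by the union bound.


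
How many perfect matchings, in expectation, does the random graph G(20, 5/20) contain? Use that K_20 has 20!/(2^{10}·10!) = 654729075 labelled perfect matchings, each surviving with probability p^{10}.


K_20 has 20!/(2^{10}·10!) = 654729075 labelled perfect matchings.
For each such perfect matching H, let X_H = 1 if all 10 edges of H are present in G. Then P[X_H = 1] = p^{10} = (1/4)^{10} = 1/1048576.
Summing the indicators: E[X] = Σ_H E[X_H] = 654729075 · p^{10} = 654729075 · 1/1048576 = 654729075/1048576.
Numerically: E[X] ≈ 624.4.

E[X] = 654729075 · (1/4)^{10} = 654729075/1048576 ≈ 624.4.


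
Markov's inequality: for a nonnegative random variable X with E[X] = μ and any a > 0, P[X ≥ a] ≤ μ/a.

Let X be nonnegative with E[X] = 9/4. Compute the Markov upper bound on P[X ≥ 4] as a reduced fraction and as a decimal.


μ = E[X] = 9/4, a = 4.
Markov: P[X ≥ 4] ≤ μ/a = (9/4)/4 = 9/16.
Numerically: ≈ 0.56250.
(Since a = 4 > μ = 2.25000, the bound 9/16 is < 1 and informative.)

P[X ≥ 4] ≤ 9/16 ≈ 0.56250.


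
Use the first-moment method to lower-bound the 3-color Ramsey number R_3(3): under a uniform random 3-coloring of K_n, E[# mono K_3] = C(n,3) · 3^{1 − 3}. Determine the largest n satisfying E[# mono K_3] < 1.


We need C(n, 3) · 3^{1 − 3} < 1, i.e. C(n, 3) < 3^{3 − 1} = 9.
Check values of n near the boundary:
  n = 3: C(3, 3) = 1; 1 < 9? YES
  n = 4: C(4, 3) = 4; 4 < 9? YES
  n = 5: C(5, 3) = 10; 10 < 9? NO
The largest n with C(n, 3) < 9 is n = 4 (where E[X] = 4/9 ≈ 0.444). Hence R_3(3) > 4, i.e. R_3(3) ≥ 5.

Largest n = 4; hence R_3(3) > 4.


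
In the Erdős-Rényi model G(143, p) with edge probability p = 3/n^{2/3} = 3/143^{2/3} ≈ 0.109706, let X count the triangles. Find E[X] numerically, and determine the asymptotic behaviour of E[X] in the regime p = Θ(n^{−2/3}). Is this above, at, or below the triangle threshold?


Number of potential triangles: C(143, 3) = 477191.
Each occurs with probability p³ ≈ (0.109706)³ ≈ 1.32035796e-03.
By linearity: E[X] = C(143, 3)·p³ ≈ 477191 · 1.32035796e-03 ≈ 630.062937.
Since α = 2/3 < 1, p = c/n^{2/3} ≫ 1/n is above the triangle threshold p ~ 1/n. Asymptotically E[X] ~ (c³/6)·n^{3(1−α)} = (3³/6)·n^{1} → ∞; triangles are abundant w.h.p.

E[X] ≈ 630.062937; in regime p = Θ(1/n^{2/3}) E[X] diverges (above the triangle threshold p ~ 1/n).


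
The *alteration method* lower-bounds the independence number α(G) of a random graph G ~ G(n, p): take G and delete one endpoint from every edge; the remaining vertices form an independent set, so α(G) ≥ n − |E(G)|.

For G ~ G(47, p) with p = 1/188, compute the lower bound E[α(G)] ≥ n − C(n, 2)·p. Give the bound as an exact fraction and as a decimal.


E[|E(G)|] = C(47, 2)·p = 1081 · (1/188) = 23/4.
E[α(G)] ≥ n − E[|E(G)|] = 47 − 23/4 = 165/4.
Numerically: ≈ 41.250000.
(This is only a lower bound; the true E[α(G)] may be larger.)

E[α(G)] ≥ 165/4 ≈ 41.250000.


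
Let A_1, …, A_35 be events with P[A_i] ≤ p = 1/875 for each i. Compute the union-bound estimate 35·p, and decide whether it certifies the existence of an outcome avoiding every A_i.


Union bound: P[∪_{i=1}^{35} A_i] ≤ Σ_i P[A_i] ≤ 35·p = 35·(1/875) = 1/25.
Numerically: 1/25 ≈ 0.040000.
Is 1/25 < 1? YES.
Since P[∪ A_i] ≤ 1/25 < 1, the complement has P[∩ A_i^c] ≥ 1 − 1/25 = 24/25 > 0, so some outcome avoids every A_i.

35·p = 1/25 ≈ 0.040000; existence CERTIFIED by the union bound.


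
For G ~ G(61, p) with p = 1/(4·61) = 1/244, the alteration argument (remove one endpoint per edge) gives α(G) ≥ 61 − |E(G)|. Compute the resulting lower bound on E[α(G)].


E[|E(G)|] = C(61, 2)·p = 1830 · (1/244) = 15/2.
E[α(G)] ≥ n − E[|E(G)|] = 61 − 15/2 = 107/2.
Numerically: ≈ 53.5000.
(This is only a lower bound; the true E[α(G)] may be larger.)

E[α(G)] ≥ 107/2 ≈ 53.5000.


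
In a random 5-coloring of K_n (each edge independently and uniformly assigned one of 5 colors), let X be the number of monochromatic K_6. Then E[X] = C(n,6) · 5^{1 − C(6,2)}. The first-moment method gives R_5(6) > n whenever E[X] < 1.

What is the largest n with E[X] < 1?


We need C(n, 6) · 5^{1 − 15} < 1, i.e. C(n, 6) < 5^{15 − 1} = 6103515625.
Check values of n near the boundary:
  n = 124: C(124, 6) = 4465475476; 4465475476 < 6103515625? YES
  n = 125: C(125, 6) = 4690625500; 4690625500 < 6103515625? YES
  n = 126: C(126, 6) = 4925156775; 4925156775 < 6103515625? YES
  n = 127: C(127, 6) = 5169379425; 5169379425 < 6103515625? YES
  n = 128: C(128, 6) = 5423611200; 5423611200 < 6103515625? YES
  n = 129: C(129, 6) = 5688177600; 5688177600 < 6103515625? YES
  n = 130: C(130, 6) = 5963412000; 5963412000 < 6103515625? YES
  n = 131: C(131, 6) = 6249655776; 6249655776 < 6103515625? NO
The largest n with C(n, 6) < 6103515625 is n = 130 (where E[X] = 47707296/48828125 ≈ 0.97705). Hence R_5(6) > 130, i.e. R_5(6) ≥ 131.

Largest n = 130; hence R_5(6) > 130.


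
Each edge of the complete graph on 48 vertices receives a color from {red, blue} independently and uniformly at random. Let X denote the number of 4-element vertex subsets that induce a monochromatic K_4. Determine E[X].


Let X = Σ_S X_S over the C(48, 4) = 194580 subsets S of size 4, where X_S = 1 if the K_4 on S is monochromatic.
For a fixed S, the K_4 on S has C(4, 2) = 6 edges. P[all 6 edges red] = (1/2)^6, and likewise for blue, so P[monochromatic] = 2·(1/2)^6 = 2^{1 − 6} = 1/32.
Summing: E[X] = C(48, 4) · 2^{1 − 6} = 194580 · 1/32 = 48645/8.
Numerically: E[X] ≈ 6080.6250.

E[X] = C(48,4)·2^(1−C(4,2)) = 48645/8 ≈ 6080.6250.


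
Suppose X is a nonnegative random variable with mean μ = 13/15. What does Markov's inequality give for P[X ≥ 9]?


μ = E[X] = 13/15, a = 9.
Markov: P[X ≥ 9] ≤ μ/a = (13/15)/9 = 13/135.
Numerically: ≈ 0.09630.
(Since a = 9 > μ = 0.86667, the bound 13/135 is < 1 and informative.)

P[X ≥ 9] ≤ 13/135 ≈ 0.09630.


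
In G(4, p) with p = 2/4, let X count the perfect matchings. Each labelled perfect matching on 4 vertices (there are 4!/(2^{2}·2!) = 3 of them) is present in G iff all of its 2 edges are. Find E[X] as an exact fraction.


K_4 has 4!/(2^{2}·2!) = 3 labelled perfect matchings.
For each such perfect matching H, let X_H = 1 if all 2 edges of H are present in G. Then P[X_H = 1] = p^{2} = (1/2)^{2} = 1/4.
By linearity of expectation: E[X] = Σ_H E[X_H] = 3 · p^{2} = 3 · 1/4 = 3/4.
Numerically: E[X] ≈ 0.75.

E[X] = 3 · (1/2)^{2} = 3/4 ≈ 0.75.


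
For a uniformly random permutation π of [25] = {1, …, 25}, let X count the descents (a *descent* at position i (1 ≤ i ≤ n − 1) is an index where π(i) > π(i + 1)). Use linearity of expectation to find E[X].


Write X = Σ X_I over i = 1, …, 24, with X_I the indicator of one descent.
There are 24 indicators.
For each fixed i, the pair (π(i), π(i+1)) is a uniformly random ordered pair of distinct values from {1, …, 25}; by symmetry P[π(i) > π(i+1)] = 1/2.
By linearity: E[X] = 24 · (1/2) = (25 − 1) · (1/2) = 12 ≈ 12.000000.

E[X] = 12 = 12.000000.


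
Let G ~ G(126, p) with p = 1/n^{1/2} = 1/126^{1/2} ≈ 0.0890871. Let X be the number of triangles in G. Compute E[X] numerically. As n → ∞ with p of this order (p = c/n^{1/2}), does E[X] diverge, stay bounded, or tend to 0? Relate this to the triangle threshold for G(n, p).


Number of potential triangles: C(126, 3) = 325500.
Each occurs with probability p³ ≈ (0.0890871)³ ≈ 7.07040323e-04.
By linearity: E[X] = C(126, 3)·p³ ≈ 325500 · 7.07040323e-04 ≈ 230.141625.
Since α = 1/2 < 1, p = c/n^{1/2} ≫ 1/n is above the triangle threshold p ~ 1/n. Asymptotically E[X] ~ (c³/6)·n^{3(1−α)} = (1³/6)·n^{1.5} → ∞; triangles are abundant w.h.p.

E[X] ≈ 230.141625; in regime p = Θ(1/n^{1/2}) E[X] diverges (above the triangle threshold p ~ 1/n).


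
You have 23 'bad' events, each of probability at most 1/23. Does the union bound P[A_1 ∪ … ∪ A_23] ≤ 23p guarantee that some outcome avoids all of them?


Union bound: P[∪_{i=1}^{23} A_i] ≤ Σ_i P[A_i] ≤ 23·p = 23·(1/23) = 1.
Numerically: 1 ≈ 1.000000.
Is 1 < 1? NO.
Since the bound 1 is ≥ 1, the union bound is uninformative here; it does NOT by itself certify existence.

23·p = 1 ≈ 1.000000; existence NOT certified by the union bound.


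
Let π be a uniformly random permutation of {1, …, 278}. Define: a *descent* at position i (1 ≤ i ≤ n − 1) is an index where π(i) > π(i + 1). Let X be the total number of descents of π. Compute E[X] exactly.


Write X = Σ X_I over i = 1, …, 277, with X_I the indicator of one descent.
There are 277 indicators.
For each fixed i, the pair (π(i), π(i+1)) is a uniformly random ordered pair of distinct values from {1, …, 278}; by symmetry P[π(i) > π(i+1)] = 1/2.
By linearity: E[X] = 277 · (1/2) = (278 − 1) · (1/2) = 277/2 ≈ 138.50000.

E[X] = 277/2 = 138.50000.


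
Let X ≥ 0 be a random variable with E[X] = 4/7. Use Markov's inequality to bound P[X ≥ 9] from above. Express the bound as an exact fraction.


μ = E[X] = 4/7, a = 9.
Markov: P[X ≥ 9] ≤ μ/a = (4/7)/9 = 4/63.
Numerically: ≈ 0.06349.
(Since a = 9 > μ = 0.57143, the bound 4/63 is < 1 and informative.)

P[X ≥ 9] ≤ 4/63 ≈ 0.06349.


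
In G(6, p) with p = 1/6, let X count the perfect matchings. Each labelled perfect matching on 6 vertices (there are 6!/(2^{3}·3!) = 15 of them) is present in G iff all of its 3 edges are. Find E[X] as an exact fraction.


K_6 has 6!/(2^{3}·3!) = 15 labelled perfect matchings.
For each such perfect matching H, let X_H = 1 if all 3 edges of H are present in G. Then P[X_H = 1] = p^{3} = (1/6)^{3} = 1/216.
By linearity of expectation: E[X] = Σ_H E[X_H] = 15 · p^{3} = 15 · 1/216 = 5/72.
Numerically: E[X] ≈ 0.0694.

E[X] = 15 · (1/6)^{3} = 5/72 ≈ 0.0694.


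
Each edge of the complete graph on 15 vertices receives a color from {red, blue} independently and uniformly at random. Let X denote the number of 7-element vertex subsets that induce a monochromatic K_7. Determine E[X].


Let X = Σ_S X_S over the C(15, 7) = 6435 subsets S of size 7, where X_S = 1 if the K_7 on S is monochromatic.
For a fixed S, the K_7 on S has C(7, 2) = 21 edges. P[all 21 edges red] = (1/2)^21, and likewise for blue, so P[monochromatic] = 2·(1/2)^21 = 2^{1 − 21} = 1/1048576.
Summing: E[X] = C(15, 7) · 2^{1 − 21} = 6435 · 1/1048576 = 6435/1048576.
Numerically: E[X] ≈ 0.0061.

E[X] = C(15,7)·2^(1−C(7,2)) = 6435/1048576 ≈ 0.0061.


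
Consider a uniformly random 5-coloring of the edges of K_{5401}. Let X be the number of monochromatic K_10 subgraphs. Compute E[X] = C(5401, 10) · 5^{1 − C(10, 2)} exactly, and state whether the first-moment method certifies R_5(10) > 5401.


E[X] = C(5401, 10) · 5^{1 − 45} = 5772423232412011351582235732760 · 5^{−44} = 5772423232412011351582235732760/5684341886080801486968994140625.
As a reduced fraction: E[X] = 1154484646482402270316447146552/1136868377216160297393798828125 ≈ 1.015.
Is E[X] < 1? NO.
Since E[X] ≥ 1, the first-moment bound is inconclusive at n = 5401; it does NOT by itself certify R_5(10) > 5401.

E[X] = 1154484646482402270316447146552/1136868377216160297393798828125 ≈ 1.015; E[X] ≥ 1; first-moment method inconclusive here.


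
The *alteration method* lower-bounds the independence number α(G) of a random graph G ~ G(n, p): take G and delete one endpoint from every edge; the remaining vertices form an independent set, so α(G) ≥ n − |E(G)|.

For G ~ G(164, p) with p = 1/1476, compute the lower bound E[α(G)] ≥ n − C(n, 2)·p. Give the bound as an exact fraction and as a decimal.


E[|E(G)|] = C(164, 2)·p = 13366 · (1/1476) = 163/18.
E[α(G)] ≥ n − E[|E(G)|] = 164 − 163/18 = 2789/18.
Numerically: ≈ 154.944444.
(This is only a lower bound; the true E[α(G)] may be larger.)

E[α(G)] ≥ 2789/18 ≈ 154.944444.


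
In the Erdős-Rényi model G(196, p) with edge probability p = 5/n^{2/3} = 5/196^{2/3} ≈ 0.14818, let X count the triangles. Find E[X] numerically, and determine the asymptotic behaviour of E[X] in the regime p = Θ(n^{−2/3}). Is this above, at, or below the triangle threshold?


Number of potential triangles: C(196, 3) = 1235780.
Each occurs with probability p³ ≈ (0.14818)³ ≈ 3.2538526e-03.
By linearity: E[X] = C(196, 3)·p³ ≈ 1235780 · 3.2538526e-03 ≈ 4021.04592.
Since α = 2/3 < 1, p = c/n^{2/3} ≫ 1/n is above the triangle threshold p ~ 1/n. Asymptotically E[X] ~ (c³/6)·n^{3(1−α)} = (5³/6)·n^{1} → ∞; triangles are abundant w.h.p.

E[X] ≈ 4021.04592; in regime p = Θ(1/n^{2/3}) E[X] diverges (above the triangle threshold p ~ 1/n).


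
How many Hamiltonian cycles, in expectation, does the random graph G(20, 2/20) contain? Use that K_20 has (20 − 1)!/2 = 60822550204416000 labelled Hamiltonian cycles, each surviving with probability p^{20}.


K_20 has (20 − 1)!/2 = 60822550204416000 labelled Hamiltonian cycles.
For each such Hamiltonian cycle H, let X_H = 1 if all 20 edges of H are present in G. Then P[X_H = 1] = p^{20} = (1/10)^{20} = 1/100000000000000000000.
By linearity: E[X] = Σ_H E[X_H] = 60822550204416000 · p^{20} = 60822550204416000 · 1/100000000000000000000 = 14849255421/24414062500000.
Numerically: E[X] ≈ 0.000608226.

E[X] = 60822550204416000 · (1/10)^{20} = 14849255421/24414062500000 ≈ 0.000608226.


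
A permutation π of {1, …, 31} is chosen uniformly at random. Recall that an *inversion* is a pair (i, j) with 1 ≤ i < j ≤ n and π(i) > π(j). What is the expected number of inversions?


Write X = Σ X_I over the C(31, 2) = 465 pairs i < j, with X_I the indicator of one inversion.
There are 465 indicators.
For each fixed pair i < j, the values π(i) and π(j) are two distinct elements of {1, …, 31} in uniformly random order; by symmetry P[π(i) > π(j)] = 1/2.
By linearity: E[X] = 465 · (1/2) = C(31, 2) · (1/2) = 465/2 = 465/2 ≈ 232.50000.

E[X] = 465/2 = 232.50000.


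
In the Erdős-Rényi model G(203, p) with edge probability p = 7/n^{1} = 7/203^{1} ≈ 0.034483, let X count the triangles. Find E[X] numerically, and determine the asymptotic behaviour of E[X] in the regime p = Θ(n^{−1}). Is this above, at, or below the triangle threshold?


Number of potential triangles: C(203, 3) = 1373701.
Each occurs with probability p³ ≈ (0.034483)³ ≈ 4.1002091e-05.
By linearity: E[X] = C(203, 3)·p³ ≈ 1373701 · 4.1002091e-05 ≈ 56.32461.
Here α = 1, so p = 7/n is exactly at the triangle threshold p ~ 1/n. Asymptotically E[X] → c³/6 = 7³/6 = 343/6 ≈ 57.16667, a bounded constant. In this regime the triangle count is asymptotically Poisson(c³/6).

E[X] ≈ 56.32461; in regime p = Θ(1/n^{1}) E[X] stays bounded (at the triangle threshold p ~ 1/n).


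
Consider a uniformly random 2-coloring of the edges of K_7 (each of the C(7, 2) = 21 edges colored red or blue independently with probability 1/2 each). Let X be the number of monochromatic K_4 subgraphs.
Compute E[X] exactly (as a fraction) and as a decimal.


Let X = Σ_S X_S over the C(7, 4) = 35 subsets S of size 4, where X_S = 1 if the K_4 on S is monochromatic.
For a fixed S, the K_4 on S has C(4, 2) = 6 edges. P[all 6 edges red] = (1/2)^6, and likewise for blue, so P[monochromatic] = 2·(1/2)^6 = 2^{1 − 6} = 1/32.
By linearity of expectation: E[X] = C(7, 4) · 2^{1 − 6} = 35 · 1/32 = 35/32.
Numerically: E[X] ≈ 1.09375.

E[X] = C(7,4)·2^(1−C(4,2)) = 35/32 ≈ 1.09375.


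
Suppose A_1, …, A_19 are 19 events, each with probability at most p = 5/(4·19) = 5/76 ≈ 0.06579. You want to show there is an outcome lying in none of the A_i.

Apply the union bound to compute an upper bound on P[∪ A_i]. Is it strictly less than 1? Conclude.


Union bound: P[∪_{i=1}^{19} A_i] ≤ Σ_i P[A_i] ≤ 19·p = 19·(5/76) = 5/4.
Numerically: 5/4 ≈ 1.25000.
Is 5/4 < 1? NO.
Since the bound 5/4 is ≥ 1, the union bound is uninformative here; it does NOT by itself certify existence.

19·p = 5/4 ≈ 1.25000; existence NOT certified by the union bound.


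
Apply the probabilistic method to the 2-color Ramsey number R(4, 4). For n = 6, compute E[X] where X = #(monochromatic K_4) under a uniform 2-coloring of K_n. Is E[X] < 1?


E[X] = C(6, 4) · 2^{1 − 6} = 15 · 2^{−5} = 15/32.
As a reduced fraction: E[X] = 15/32 ≈ 0.46875.
Is E[X] < 1? YES.
Since E[X] < 1, there exists a 2-coloring of K_{6} with no monochromatic K_4; hence R(4, 4) > 6.

E[X] = 15/32 ≈ 0.46875; E[X] < 1, so R(4, 4) > 6.


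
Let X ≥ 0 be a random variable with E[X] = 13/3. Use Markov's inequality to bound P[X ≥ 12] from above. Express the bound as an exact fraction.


μ = E[X] = 13/3, a = 12.
Markov: P[X ≥ 12] ≤ μ/a = (13/3)/12 = 13/36.
Numerically: ≈ 0.3611.
(Since a = 12 > μ = 4.3333, the bound 13/36 is < 1 and informative.)

P[X ≥ 12] ≤ 13/36 ≈ 0.3611.


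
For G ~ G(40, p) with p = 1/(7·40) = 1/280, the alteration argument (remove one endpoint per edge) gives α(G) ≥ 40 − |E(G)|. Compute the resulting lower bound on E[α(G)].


E[|E(G)|] = C(40, 2)·p = 780 · (1/280) = 39/14.
E[α(G)] ≥ n − E[|E(G)|] = 40 − 39/14 = 521/14.
Numerically: ≈ 37.21429.
(This is only a lower bound; the true E[α(G)] may be larger.)

E[α(G)] ≥ 521/14 ≈ 37.21429.


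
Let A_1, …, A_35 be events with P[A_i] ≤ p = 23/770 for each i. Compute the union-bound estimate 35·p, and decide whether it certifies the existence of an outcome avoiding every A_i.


Union bound: P[∪_{i=1}^{35} A_i] ≤ Σ_i P[A_i] ≤ 35·p = 35·(23/770) = 23/22.
Numerically: 23/22 ≈ 1.0455.
Is 23/22 < 1? NO.
Since the bound 23/22 is ≥ 1, the union bound is uninformative here; it does NOT by itself certify existence.

35·p = 23/22 ≈ 1.0455; existence NOT certified by the union bound.


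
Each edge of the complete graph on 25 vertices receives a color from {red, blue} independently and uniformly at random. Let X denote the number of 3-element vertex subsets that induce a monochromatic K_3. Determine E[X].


Let X = Σ_S X_S over the C(25, 3) = 2300 subsets S of size 3, where X_S = 1 if the K_3 on S is monochromatic.
For a fixed S, the K_3 on S has C(3, 2) = 3 edges. P[all 3 edges red] = (1/2)^3, and likewise for blue, so P[monochromatic] = 2·(1/2)^3 = 2^{1 − 3} = 1/4.
Summing: E[X] = C(25, 3) · 2^{1 − 3} = 2300 · 1/4 = 575.
Numerically: E[X] ≈ 575.000.

E[X] = C(25,3)·2^(1−C(3,2)) = 575 ≈ 575.000.


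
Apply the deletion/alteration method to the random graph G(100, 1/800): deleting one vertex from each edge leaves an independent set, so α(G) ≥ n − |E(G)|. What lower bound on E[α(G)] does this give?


E[|E(G)|] = C(100, 2)·p = 4950 · (1/800) = 99/16.
E[α(G)] ≥ n − E[|E(G)|] = 100 − 99/16 = 1501/16.
Numerically: ≈ 93.812500.
(This is only a lower bound; the true E[α(G)] may be larger.)

E[α(G)] ≥ 1501/16 ≈ 93.812500.


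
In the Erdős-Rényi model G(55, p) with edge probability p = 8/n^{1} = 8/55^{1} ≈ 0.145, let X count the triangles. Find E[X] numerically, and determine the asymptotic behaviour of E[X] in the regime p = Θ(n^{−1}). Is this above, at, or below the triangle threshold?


Number of potential triangles: C(55, 3) = 26235.
Each occurs with probability p³ ≈ (0.145)³ ≈ 3.07739e-03.
By linearity: E[X] = C(55, 3)·p³ ≈ 26235 · 3.07739e-03 ≈ 80.735.
Here α = 1, so p = 8/n is exactly at the triangle threshold p ~ 1/n. Asymptotically E[X] → c³/6 = 8³/6 = 256/3 ≈ 85.333, a bounded constant. In this regime the triangle count is asymptotically Poisson(c³/6).

E[X] ≈ 80.735; in regime p = Θ(1/n^{1}) E[X] stays bounded (at the triangle threshold p ~ 1/n).


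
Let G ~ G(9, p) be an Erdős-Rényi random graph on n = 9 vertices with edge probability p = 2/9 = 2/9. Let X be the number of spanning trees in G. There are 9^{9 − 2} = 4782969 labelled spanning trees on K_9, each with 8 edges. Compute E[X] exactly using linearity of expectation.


K_9 has 9^{9 − 2} = 4782969 labelled spanning trees.
For each such spanning tree H, let X_H = 1 if all 8 edges of H are present in G. Then P[X_H = 1] = p^{8} = (2/9)^{8} = 256/43046721.
Summing the indicators: E[X] = Σ_H E[X_H] = 4782969 · p^{8} = 4782969 · 256/43046721 = 256/9.
Numerically: E[X] ≈ 28.444.

E[X] = 4782969 · (2/9)^{8} = 256/9 ≈ 28.444.


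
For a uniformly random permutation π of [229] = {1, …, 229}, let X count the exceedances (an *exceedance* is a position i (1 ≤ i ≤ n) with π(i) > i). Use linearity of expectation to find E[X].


Write X = Σ_{i=1}^{229} X_i, where X_i = 1_{π(i) > i}.
For each fixed i, π(i) is uniform over {1, …, 229} (marginal of a uniform permutation), so P[π(i) > i] = (n − i)/n. Summing: Σ_{i=1}^{229} (n − i)/n = (0 + 1 + … + 228)/229 = 229(229 − 1)/(2·229) = (229 − 1)/2.
Hence E[X] = Σ_{i=1}^{229} (229 − i)/229 = 114 ≈ 114.000.

E[X] = 114 = 114.000.


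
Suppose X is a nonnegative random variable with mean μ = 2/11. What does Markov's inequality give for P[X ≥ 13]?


μ = E[X] = 2/11, a = 13.
Markov: P[X ≥ 13] ≤ μ/a = (2/11)/13 = 2/143.
Numerically: ≈ 0.01399.
(Since a = 13 > μ = 0.18182, the bound 2/143 is < 1 and informative.)

P[X ≥ 13] ≤ 2/143 ≈ 0.01399.


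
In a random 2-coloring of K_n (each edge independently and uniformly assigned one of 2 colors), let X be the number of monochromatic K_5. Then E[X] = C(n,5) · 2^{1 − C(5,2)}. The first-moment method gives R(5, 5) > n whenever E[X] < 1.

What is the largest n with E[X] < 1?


We need C(n, 5) · 2^{1 − 10} < 1, i.e. C(n, 5) < 2^{10 − 1} = 512.
Check values of n near the boundary:
  n = 10: C(10, 5) = 252; 252 < 512? YES
  n = 11: C(11, 5) = 462; 462 < 512? YES
  n = 12: C(12, 5) = 792; 792 < 512? NO
  n = 13: C(13, 5) = 1287; 1287 < 512? NO
The largest n with C(n, 5) < 512 is n = 11 (where E[X] = 231/256 ≈ 0.90234). Hence R(5, 5) > 11, i.e. R(5, 5) ≥ 12.

Largest n = 11; hence R(5, 5) > 11.


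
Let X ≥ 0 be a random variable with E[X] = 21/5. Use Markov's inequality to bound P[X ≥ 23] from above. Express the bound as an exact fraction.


μ = E[X] = 21/5, a = 23.
Markov: P[X ≥ 23] ≤ μ/a = (21/5)/23 = 21/115.
Numerically: ≈ 0.18261.
(Since a = 23 > μ = 4.20000, the bound 21/115 is < 1 and informative.)

P[X ≥ 23] ≤ 21/115 ≈ 0.18261.


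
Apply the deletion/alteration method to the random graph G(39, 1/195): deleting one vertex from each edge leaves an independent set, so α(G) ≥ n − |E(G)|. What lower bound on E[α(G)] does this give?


E[|E(G)|] = C(39, 2)·p = 741 · (1/195) = 19/5.
E[α(G)] ≥ n − E[|E(G)|] = 39 − 19/5 = 176/5.
Numerically: ≈ 35.20000.
(This is only a lower bound; the true E[α(G)] may be larger.)

E[α(G)] ≥ 176/5 ≈ 35.20000.


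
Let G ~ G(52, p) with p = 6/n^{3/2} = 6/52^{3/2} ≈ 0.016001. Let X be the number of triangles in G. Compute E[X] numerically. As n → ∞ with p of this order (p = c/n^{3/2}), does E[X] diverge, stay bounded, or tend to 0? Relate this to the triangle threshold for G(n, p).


Number of potential triangles: C(52, 3) = 22100.
Each occurs with probability p³ ≈ (0.016001)³ ≈ 4.0967429e-06.
By linearity: E[X] = C(52, 3)·p³ ≈ 22100 · 4.0967429e-06 ≈ 0.09054.
Since α = 3/2 > 1, p = c/n^{3/2} = o(1/n) is below the triangle threshold p ~ 1/n. Asymptotically E[X] ~ (c³/6)·n^{3(1−α)} = (6³/6)·n^{-1.5} → 0, so by Markov's inequality G has no triangles w.h.p.

E[X] ≈ 0.09054; in regime p = Θ(1/n^{3/2}) E[X] tends to 0 (below the triangle threshold p ~ 1/n).


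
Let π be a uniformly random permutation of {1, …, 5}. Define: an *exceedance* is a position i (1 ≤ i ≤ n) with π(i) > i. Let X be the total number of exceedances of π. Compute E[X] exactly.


Write X = Σ_{i=1}^{5} X_i, where X_i = 1_{π(i) > i}.
For each fixed i, π(i) is uniform over {1, …, 5} (marginal of a uniform permutation), so P[π(i) > i] = (n − i)/n. Summing: Σ_{i=1}^{5} (n − i)/n = (0 + 1 + … + 4)/5 = 5(5 − 1)/(2·5) = (5 − 1)/2.
Hence E[X] = Σ_{i=1}^{5} (5 − i)/5 = 2 ≈ 2.0000.

E[X] = 2 = 2.0000.


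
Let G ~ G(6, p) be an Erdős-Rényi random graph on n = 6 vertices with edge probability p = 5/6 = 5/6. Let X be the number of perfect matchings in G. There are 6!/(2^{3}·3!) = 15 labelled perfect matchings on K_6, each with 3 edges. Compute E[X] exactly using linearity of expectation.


K_6 has 6!/(2^{3}·3!) = 15 labelled perfect matchings.
For each such perfect matching H, let X_H = 1 if all 3 edges of H are present in G. Then P[X_H = 1] = p^{3} = (5/6)^{3} = 125/216.
By linearity: E[X] = Σ_H E[X_H] = 15 · p^{3} = 15 · 125/216 = 625/72.
Numerically: E[X] ≈ 8.681.

E[X] = 15 · (5/6)^{3} = 625/72 ≈ 8.681.


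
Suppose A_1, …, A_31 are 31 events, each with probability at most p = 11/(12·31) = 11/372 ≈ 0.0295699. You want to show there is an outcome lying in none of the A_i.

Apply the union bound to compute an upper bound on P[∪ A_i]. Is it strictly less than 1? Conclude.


Union bound: P[∪_{i=1}^{31} A_i] ≤ Σ_i P[A_i] ≤ 31·p = 31·(11/372) = 11/12.
Numerically: 11/12 ≈ 0.9166667.
Is 11/12 < 1? YES.
Since P[∪ A_i] ≤ 11/12 < 1, the complement has P[∩ A_i^c] ≥ 1 − 11/12 = 1/12 > 0, so some outcome avoids every A_i.

31·p = 11/12 ≈ 0.9166667; existence CERTIFIED by the union bound.


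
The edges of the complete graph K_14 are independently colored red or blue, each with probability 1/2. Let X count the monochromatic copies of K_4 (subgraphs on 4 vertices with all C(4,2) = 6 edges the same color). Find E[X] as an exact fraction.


Let X = Σ_S X_S over the C(14, 4) = 1001 subsets S of size 4, where X_S = 1 if the K_4 on S is monochromatic.
For a fixed S, the K_4 on S has C(4, 2) = 6 edges. P[all 6 edges red] = (1/2)^6, and likewise for blue, so P[monochromatic] = 2·(1/2)^6 = 2^{1 − 6} = 1/32.
By linearity: E[X] = C(14, 4) · 2^{1 − 6} = 1001 · 1/32 = 1001/32.
Numerically: E[X] ≈ 31.281250.

E[X] = C(14,4)·2^(1−C(4,2)) = 1001/32 ≈ 31.281250.


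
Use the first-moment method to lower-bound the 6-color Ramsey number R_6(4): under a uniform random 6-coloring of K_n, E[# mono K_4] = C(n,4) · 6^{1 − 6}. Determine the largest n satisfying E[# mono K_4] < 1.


We need C(n, 4) · 6^{1 − 6} < 1, i.e. C(n, 4) < 6^{6 − 1} = 7776.
Check values of n near the boundary:
  n = 20: C(20, 4) = 4845; 4845 < 7776? YES
  n = 21: C(21, 4) = 5985; 5985 < 7776? YES
  n = 22: C(22, 4) = 7315; 7315 < 7776? YES
  n = 23: C(23, 4) = 8855; 8855 < 7776? NO
  n = 24: C(24, 4) = 10626; 10626 < 7776? NO
The largest n with C(n, 4) < 7776 is n = 22 (where E[X] = 7315/7776 ≈ 0.9407). Hence R_6(4) > 22, i.e. R_6(4) ≥ 23.

Largest n = 22; hence R_6(4) > 22.


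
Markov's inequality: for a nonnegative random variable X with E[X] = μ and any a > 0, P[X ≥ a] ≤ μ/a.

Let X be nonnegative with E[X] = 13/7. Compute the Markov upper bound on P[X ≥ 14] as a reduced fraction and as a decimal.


μ = E[X] = 13/7, a = 14.
Markov: P[X ≥ 14] ≤ μ/a = (13/7)/14 = 13/98.
Numerically: ≈ 0.13265.
(Since a = 14 > μ = 1.85714, the bound 13/98 is < 1 and informative.)

P[X ≥ 14] ≤ 13/98 ≈ 0.13265.


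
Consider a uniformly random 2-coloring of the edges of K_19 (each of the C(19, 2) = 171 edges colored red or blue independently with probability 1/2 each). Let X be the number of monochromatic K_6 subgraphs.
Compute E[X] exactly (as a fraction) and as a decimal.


Let X = Σ_S X_S over the C(19, 6) = 27132 subsets S of size 6, where X_S = 1 if the K_6 on S is monochromatic.
For a fixed S, the K_6 on S has C(6, 2) = 15 edges. P[all 15 edges red] = (1/2)^15, and likewise for blue, so P[monochromatic] = 2·(1/2)^15 = 2^{1 − 15} = 1/16384.
By linearity: E[X] = C(19, 6) · 2^{1 − 15} = 27132 · 1/16384 = 6783/4096.
Numerically: E[X] ≈ 1.6560.

E[X] = C(19,6)·2^(1−C(6,2)) = 6783/4096 ≈ 1.6560.


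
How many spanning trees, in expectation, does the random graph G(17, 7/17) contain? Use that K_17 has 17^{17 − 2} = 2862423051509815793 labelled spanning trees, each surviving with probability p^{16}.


K_17 has 17^{17 − 2} = 2862423051509815793 labelled spanning trees.
For each such spanning tree H, let X_H = 1 if all 16 edges of H are present in G. Then P[X_H = 1] = p^{16} = (7/17)^{16} = 33232930569601/48661191875666868481.
By linearity of expectation: E[X] = Σ_H E[X_H] = 2862423051509815793 · p^{16} = 2862423051509815793 · 33232930569601/48661191875666868481 = 33232930569601/17.
Numerically: E[X] ≈ 1.95e+12.

E[X] = 2862423051509815793 · (7/17)^{16} = 33232930569601/17 ≈ 1.95e+12.


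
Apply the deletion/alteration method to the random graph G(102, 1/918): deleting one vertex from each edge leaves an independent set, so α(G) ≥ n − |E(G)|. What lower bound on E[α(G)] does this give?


E[|E(G)|] = C(102, 2)·p = 5151 · (1/918) = 101/18.
E[α(G)] ≥ n − E[|E(G)|] = 102 − 101/18 = 1735/18.
Numerically: ≈ 96.389.
(This is only a lower bound; the true E[α(G)] may be larger.)

E[α(G)] ≥ 1735/18 ≈ 96.389.


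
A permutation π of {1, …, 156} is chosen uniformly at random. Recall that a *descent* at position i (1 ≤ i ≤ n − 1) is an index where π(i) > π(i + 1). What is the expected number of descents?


Write X = Σ X_I over i = 1, …, 155, with X_I the indicator of one descent.
There are 155 indicators.
For each fixed i, the pair (π(i), π(i+1)) is a uniformly random ordered pair of distinct values from {1, …, 156}; by symmetry P[π(i) > π(i+1)] = 1/2.
By linearity: E[X] = 155 · (1/2) = (156 − 1) · (1/2) = 155/2 ≈ 77.5000.

E[X] = 155/2 = 77.5000.


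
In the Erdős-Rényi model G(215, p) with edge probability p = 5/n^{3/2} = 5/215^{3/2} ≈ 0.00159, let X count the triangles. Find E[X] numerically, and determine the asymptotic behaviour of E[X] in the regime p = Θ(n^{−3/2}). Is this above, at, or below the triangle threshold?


Number of potential triangles: C(215, 3) = 1633355.
Each occurs with probability p³ ≈ (0.00159)³ ≈ 3.98967e-09.
By linearity: E[X] = C(215, 3)·p³ ≈ 1633355 · 3.98967e-09 ≈ 0.007.
Since α = 3/2 > 1, p = c/n^{3/2} = o(1/n) is below the triangle threshold p ~ 1/n. Asymptotically E[X] ~ (c³/6)·n^{3(1−α)} = (5³/6)·n^{-1.5} → 0, so by Markov's inequality G has no triangles w.h.p.

E[X] ≈ 0.007; in regime p = Θ(1/n^{3/2}) E[X] tends to 0 (below the triangle threshold p ~ 1/n).


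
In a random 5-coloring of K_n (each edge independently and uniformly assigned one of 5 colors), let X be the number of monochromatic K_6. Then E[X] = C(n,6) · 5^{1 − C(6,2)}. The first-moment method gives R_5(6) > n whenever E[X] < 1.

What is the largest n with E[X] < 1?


We need C(n, 6) · 5^{1 − 15} < 1, i.e. C(n, 6) < 5^{15 − 1} = 6103515625.
Check values of n near the boundary:
  n = 127: C(127, 6) = 5169379425; 5169379425 < 6103515625? YES
  n = 128: C(128, 6) = 5423611200; 5423611200 < 6103515625? YES
  n = 129: C(129, 6) = 5688177600; 5688177600 < 6103515625? YES
  n = 130: C(130, 6) = 5963412000; 5963412000 < 6103515625? YES
  n = 131: C(131, 6) = 6249655776; 6249655776 < 6103515625? NO
The largest n with C(n, 6) < 6103515625 is n = 130 (where E[X] = 47707296/48828125 ≈ 0.977045). Hence R_5(6) > 130, i.e. R_5(6) ≥ 131.

Largest n = 130; hence R_5(6) > 130.


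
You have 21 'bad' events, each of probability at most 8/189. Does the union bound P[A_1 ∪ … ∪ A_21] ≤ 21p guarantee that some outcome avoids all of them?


Union bound: P[∪_{i=1}^{21} A_i] ≤ Σ_i P[A_i] ≤ 21·p = 21·(8/189) = 8/9.
Numerically: 8/9 ≈ 0.888889.
Is 8/9 < 1? YES.
Since P[∪ A_i] ≤ 8/9 < 1, the complement has P[∩ A_i^c] ≥ 1 − 8/9 = 1/9 > 0, so some outcome avoids every A_i.

21·p = 8/9 ≈ 0.888889; existence CERTIFIED by the union bound.


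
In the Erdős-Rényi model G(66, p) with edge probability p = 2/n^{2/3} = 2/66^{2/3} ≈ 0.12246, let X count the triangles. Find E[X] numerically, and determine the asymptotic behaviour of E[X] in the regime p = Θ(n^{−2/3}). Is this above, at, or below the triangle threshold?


Number of potential triangles: C(66, 3) = 45760.
Each occurs with probability p³ ≈ (0.12246)³ ≈ 1.8365473e-03.
By linearity: E[X] = C(66, 3)·p³ ≈ 45760 · 1.8365473e-03 ≈ 84.04040.
Since α = 2/3 < 1, p = c/n^{2/3} ≫ 1/n is above the triangle threshold p ~ 1/n. Asymptotically E[X] ~ (c³/6)·n^{3(1−α)} = (2³/6)·n^{1} → ∞; triangles are abundant w.h.p.

E[X] ≈ 84.04040; in regime p = Θ(1/n^{2/3}) E[X] diverges (above the triangle threshold p ~ 1/n).


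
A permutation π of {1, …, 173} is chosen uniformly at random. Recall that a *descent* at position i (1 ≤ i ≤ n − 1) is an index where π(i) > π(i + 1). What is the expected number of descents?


Write X = Σ X_I over i = 1, …, 172, with X_I the indicator of one descent.
There are 172 indicators.
For each fixed i, the pair (π(i), π(i+1)) is a uniformly random ordered pair of distinct values from {1, …, 173}; by symmetry P[π(i) > π(i+1)] = 1/2.
By linearity: E[X] = 172 · (1/2) = (173 − 1) · (1/2) = 86 ≈ 86.000000.

E[X] = 86 = 86.000000.
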